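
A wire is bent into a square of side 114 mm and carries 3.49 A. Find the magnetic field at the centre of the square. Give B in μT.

Each side is a finite straight segment at perpendicular distance d = a/(2 tan(π/4)) = 0.057 m from the centre, with end-angles ±π/4.
One side contributes B₁ = (μ₀I/4πd)·2 sin(π/4) = 8.66×10⁻⁶ T.
All 4 sides add in the same direction: B = 4 × 8.66×10⁻⁶ = 3.46×10⁻⁵ T.

B ≈ 34.6 μT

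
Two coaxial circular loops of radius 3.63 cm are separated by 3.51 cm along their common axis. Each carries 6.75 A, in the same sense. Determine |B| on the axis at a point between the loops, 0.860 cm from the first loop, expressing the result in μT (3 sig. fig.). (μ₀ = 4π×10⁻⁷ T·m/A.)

Each loop contributes B = μ₀IR²/[2(R²+z²)^(3/2)] on the axis, with z measured from that loop.
Loop 1 (z = 0.0086 m): B₁ = 1.08×10⁻⁴ T. Loop 2 (z = 0.0265 m): B₂ = 6.16×10⁻⁵ T.
The fields add: B = B₁ + B₂ = 1.69×10⁻⁴ T.

B ≈ 169 μT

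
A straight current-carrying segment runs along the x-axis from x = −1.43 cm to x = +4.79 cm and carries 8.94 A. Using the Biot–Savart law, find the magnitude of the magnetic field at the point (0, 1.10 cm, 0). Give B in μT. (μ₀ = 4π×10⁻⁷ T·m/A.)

B ≈ 144 μT

For a finite straight segment, B = (μ₀I/4πd)(sinθ₁ + sinθ₂), where θ₁, θ₂ are the angles from the perpendicular to each end.
The perpendicular distance is d = 0.011 m; the end-offsets along the wire are a = 0.0143 m and b = 0.0479 m.
sinθ₁ = 0.0143/√(0.0143²+0.011²) = 0.7926; sinθ₂ = 0.0479/√(0.0479²+0.011²) = 0.9746.
B = (4π×10⁻⁷ × 8.94) / (4π × 0.011) × (0.7926 + 0.9746) = 1.44×10⁻⁴ T.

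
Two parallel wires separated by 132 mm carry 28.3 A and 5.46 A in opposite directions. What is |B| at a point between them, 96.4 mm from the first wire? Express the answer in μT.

B ≈ 89.4 μT

Each long wire gives B = μ₀I/(2πd). Distances are d₁ = 0.0964 m and d₂ = 0.0356 m.
B₁ = 5.87×10⁻⁵ T, B₂ = 3.07×10⁻⁵ T.
Between antiparallel currents both contributions point the same way, so they add. B = B₁ + B₂ = 5.87×10⁻⁵ + 3.07×10⁻⁵ = 8.94×10⁻⁵ T.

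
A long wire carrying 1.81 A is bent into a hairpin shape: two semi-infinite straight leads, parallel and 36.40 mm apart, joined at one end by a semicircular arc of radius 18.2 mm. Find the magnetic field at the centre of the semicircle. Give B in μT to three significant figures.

The semicircular arc contributes B_arc = μ₀I·π/(4πR) = μ₀I/(4R) = 3.12×10⁻⁵ T.
Each semi-infinite lead is at perpendicular distance R = 0.0182 m from the centre, with the perpendicular foot at its near end, so it contributes μ₀I/(4πR); both point the same way, together 1.99×10⁻⁵ T.
Arc and leads all point the same direction: B = 3.12×10⁻⁵ + 1.99×10⁻⁵ = 5.11×10⁻⁵ T.

B ≈ 51.1 μT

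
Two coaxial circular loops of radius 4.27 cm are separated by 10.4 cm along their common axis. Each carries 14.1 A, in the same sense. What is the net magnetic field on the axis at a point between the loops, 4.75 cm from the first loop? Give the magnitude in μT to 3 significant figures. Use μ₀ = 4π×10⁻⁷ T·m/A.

B ≈ 107 μT

Each loop contributes B = μ₀IR²/[2(R²+z²)^(3/2)] on the axis, with z measured from that loop.
Loop 1 (z = 0.0475 m): B₁ = 6.20×10⁻⁵ T. Loop 2 (z = 0.0565 m): B₂ = 4.55×10⁻⁵ T.
The fields add: B = B₁ + B₂ = 1.07×10⁻⁴ T.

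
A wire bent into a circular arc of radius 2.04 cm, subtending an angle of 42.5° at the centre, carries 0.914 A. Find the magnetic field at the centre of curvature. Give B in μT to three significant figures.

B ≈ 3.32 μT

The Biot–Savart field of a circular arc at its centre is B = μ₀Iφ/(4πR), with φ = 0.7418 rad.
B = (4π×10⁻⁷ × 0.914 × 0.7418) / (4π × 0.0204) = 3.32×10⁻⁶ T.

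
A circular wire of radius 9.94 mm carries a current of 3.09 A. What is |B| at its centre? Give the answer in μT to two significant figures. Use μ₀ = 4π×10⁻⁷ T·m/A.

B ≈ 200 μT

At the centre of a circular loop the Biot–Savart law gives B = μ₀I/(2R).
B = (4π×10⁻⁷ × 3.09) / (2 × 0.00994) = 1.95×10⁻⁴ T.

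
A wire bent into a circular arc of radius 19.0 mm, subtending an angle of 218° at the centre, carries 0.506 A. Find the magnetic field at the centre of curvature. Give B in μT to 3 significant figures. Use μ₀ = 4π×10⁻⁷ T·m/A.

B ≈ 10.1 μT

The Biot–Savart field of a circular arc at its centre is B = μ₀Iφ/(4πR), with φ = 3.805 rad.
B = (4π×10⁻⁷ × 0.506 × 3.805) / (4π × 0.019) = 1.01×10⁻⁵ T.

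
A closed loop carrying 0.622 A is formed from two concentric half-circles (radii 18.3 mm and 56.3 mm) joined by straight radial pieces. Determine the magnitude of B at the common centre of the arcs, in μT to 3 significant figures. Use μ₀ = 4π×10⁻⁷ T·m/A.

B ≈ 7.21 μT

The radial connectors point toward the centre, so dl × r̂ = 0 and they contribute nothing.
Each semicircle gives μ₀I/(4R): inner arc 1.07×10⁻⁵ T, outer arc 3.47×10⁻⁶ T.
The two arcs carry current in opposite angular senses, so their fields oppose: B = |1.07×10⁻⁵ − 3.47×10⁻⁶| = 7.21×10⁻⁶ T.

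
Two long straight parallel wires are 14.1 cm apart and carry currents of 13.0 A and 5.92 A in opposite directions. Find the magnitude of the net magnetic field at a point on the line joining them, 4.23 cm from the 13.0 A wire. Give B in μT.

Each long wire gives B = μ₀I/(2πd). Distances are d₁ = 0.0423 m and d₂ = 0.0987 m.
B₁ = 6.15×10⁻⁵ T, B₂ = 1.20×10⁻⁵ T.
Between antiparallel currents both contributions point the same way, so they add. B = B₁ + B₂ = 6.15×10⁻⁵ + 1.20×10⁻⁵ = 7.35×10⁻⁵ T.

B ≈ 73.5 μT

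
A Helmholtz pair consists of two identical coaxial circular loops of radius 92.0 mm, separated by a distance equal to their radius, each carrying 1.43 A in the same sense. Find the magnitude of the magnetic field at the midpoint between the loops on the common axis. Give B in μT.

B ≈ 14.0 μT

Each loop contributes B = μ₀IR²/[2(R²+z²)^(3/2)] on the axis, with z measured from that loop.
Loop 1 (z = 0.046 m): B₁ = 6.99×10⁻⁶ T. Loop 2 (z = 0.046 m): B₂ = 6.99×10⁻⁶ T.
The fields add: B = B₁ + B₂ = 1.40×10⁻⁵ T.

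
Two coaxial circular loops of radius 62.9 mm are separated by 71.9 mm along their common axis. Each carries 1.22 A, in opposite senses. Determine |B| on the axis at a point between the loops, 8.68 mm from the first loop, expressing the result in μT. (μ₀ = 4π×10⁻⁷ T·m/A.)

Each loop contributes B = μ₀IR²/[2(R²+z²)^(3/2)] on the axis, with z measured from that loop.
Loop 1 (z = 0.00868 m): B₁ = 1.18×10⁻⁵ T. Loop 2 (z = 0.06322 m): B₂ = 4.28×10⁻⁶ T.
The fields oppose: B = |B₁ − B₂| = 7.57×10⁻⁶ T.

B ≈ 7.57 μT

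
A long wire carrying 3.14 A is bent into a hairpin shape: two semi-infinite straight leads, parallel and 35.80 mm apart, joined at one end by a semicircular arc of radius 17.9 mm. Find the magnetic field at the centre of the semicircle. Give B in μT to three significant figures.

The semicircular arc contributes B_arc = μ₀I·π/(4πR) = μ₀I/(4R) = 5.51×10⁻⁵ T.
Each semi-infinite lead is at perpendicular distance R = 0.0179 m from the centre, with the perpendicular foot at its near end, so it contributes μ₀I/(4πR); both point the same way, together 3.51×10⁻⁵ T.
Arc and leads all point the same direction: B = 5.51×10⁻⁵ + 3.51×10⁻⁵ = 9.02×10⁻⁵ T.

B ≈ 90.2 μT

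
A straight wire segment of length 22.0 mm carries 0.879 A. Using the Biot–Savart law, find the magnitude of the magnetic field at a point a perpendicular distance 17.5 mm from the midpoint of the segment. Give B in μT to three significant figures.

B ≈ 5.35 μT

For a finite straight segment, B = (μ₀I/4πd)(sinθ₁ + sinθ₂), where θ₁, θ₂ are the angles from the perpendicular to each end.
The perpendicular from the point meets the wire at its midpoint, so each end is L/2 = 0.011 m away along the wire.
sinθ₁ = 0.011/√(0.011²+0.0175²) = 0.5322; sinθ₂ = 0.011/√(0.011²+0.0175²) = 0.5322.
B = (4π×10⁻⁷ × 0.879) / (4π × 0.0175) × (0.5322 + 0.5322) = 5.35×10⁻⁶ T.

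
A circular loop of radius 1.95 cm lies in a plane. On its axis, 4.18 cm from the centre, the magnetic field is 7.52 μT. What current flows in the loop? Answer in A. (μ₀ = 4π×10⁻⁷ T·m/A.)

On the axis of a loop, B = μ₀IR²/[2(R²+z²)^(3/2)], so I = 2B(R²+z²)^(3/2)/(μ₀R²).
R² + z² = 0.0003802 + 0.001747 = 0.002127 m²; raised to 3/2 gives 9.81×10⁻⁵ m³.
I = 2 × 7.52×10⁻⁶ × 9.81×10⁻⁵ / (1.26×10⁻⁶ × 0.0003802) = 3.09 A.

I ≈ 3.09 A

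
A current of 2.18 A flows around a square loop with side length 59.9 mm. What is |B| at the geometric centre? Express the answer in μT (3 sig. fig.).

Each side is a finite straight segment at perpendicular distance d = a/(2 tan(π/4)) = 0.02995 m from the centre, with end-angles ±π/4.
One side contributes B₁ = (μ₀I/4πd)·2 sin(π/4) = 1.03×10⁻⁵ T.
All 4 sides add in the same direction: B = 4 × 1.03×10⁻⁵ = 4.12×10⁻⁵ T.

B ≈ 41.2 μT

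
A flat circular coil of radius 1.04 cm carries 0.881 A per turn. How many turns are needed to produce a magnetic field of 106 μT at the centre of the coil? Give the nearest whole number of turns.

For an N-turn coil, B = Nμ₀I/(2R). A single turn gives B₁ = 5.32×10⁻⁵ T with R = 0.0104 m.
N = B/B₁ = 1.06×10⁻⁴ / 5.32×10⁻⁵ = 1.99.

N = 2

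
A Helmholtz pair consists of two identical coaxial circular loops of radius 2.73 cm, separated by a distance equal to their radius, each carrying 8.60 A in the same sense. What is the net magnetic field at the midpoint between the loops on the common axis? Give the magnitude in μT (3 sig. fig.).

Each loop contributes B = μ₀IR²/[2(R²+z²)^(3/2)] on the axis, with z measured from that loop.
Loop 1 (z = 0.01365 m): B₁ = 1.42×10⁻⁴ T. Loop 2 (z = 0.01365 m): B₂ = 1.42×10⁻⁴ T.
The fields add: B = B₁ + B₂ = 2.83×10⁻⁴ T.

B ≈ 283 μT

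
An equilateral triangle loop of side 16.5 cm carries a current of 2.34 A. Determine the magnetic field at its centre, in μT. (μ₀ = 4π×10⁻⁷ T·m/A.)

Each side is a finite straight segment at perpendicular distance d = a/(2 tan(π/3)) = 0.04763 m from the centre, with end-angles ±π/3.
One side contributes B₁ = (μ₀I/4πd)·2 sin(π/3) = 8.51×10⁻⁶ T.
All 3 sides add in the same direction: B = 3 × 8.51×10⁻⁶ = 2.55×10⁻⁵ T.

B ≈ 25.5 μT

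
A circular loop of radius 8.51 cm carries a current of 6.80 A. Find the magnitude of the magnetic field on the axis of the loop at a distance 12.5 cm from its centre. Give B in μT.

B ≈ 8.95 μT

On the axis of a circular loop, B = μ₀IR² / [2(R²+z²)^(3/2)].
R² + z² = (0.0851)² + (0.125)² = 0.02287 m², and (R²+z²)^(3/2) = 3.46×10⁻³ m³.
B = (4π×10⁻⁷ × 6.80 × 0.007242) / (2 × 3.46×10⁻³) = 8.95×10⁻⁶ T.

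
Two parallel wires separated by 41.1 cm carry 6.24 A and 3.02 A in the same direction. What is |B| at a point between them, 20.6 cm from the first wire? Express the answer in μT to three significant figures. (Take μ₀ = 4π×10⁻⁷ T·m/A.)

B ≈ 3.11 μT

Each long wire gives B = μ₀I/(2πd). Distances are d₁ = 0.206 m and d₂ = 0.205 m.
B₁ = 6.06×10⁻⁶ T, B₂ = 2.95×10⁻⁶ T.
Between parallel currents the two contributions point in opposite directions, so they subtract. B = |B₁ − B₂| = |6.06×10⁻⁶ − 2.95×10⁻⁶| = 3.11×10⁻⁶ T.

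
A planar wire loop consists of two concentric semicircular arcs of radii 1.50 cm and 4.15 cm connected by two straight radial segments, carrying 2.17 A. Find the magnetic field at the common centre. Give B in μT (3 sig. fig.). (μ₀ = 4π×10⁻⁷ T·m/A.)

The radial connectors point toward the centre, so dl × r̂ = 0 and they contribute nothing.
Each semicircle gives μ₀I/(4R): inner arc 4.54×10⁻⁵ T, outer arc 1.64×10⁻⁵ T.
The two arcs carry current in opposite angular senses, so their fields oppose: B = |4.54×10⁻⁵ − 1.64×10⁻⁵| = 2.90×10⁻⁵ T.

B ≈ 29.0 μT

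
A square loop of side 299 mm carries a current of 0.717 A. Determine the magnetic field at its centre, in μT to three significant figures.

Each side is a finite straight segment at perpendicular distance d = a/(2 tan(π/4)) = 0.1495 m from the centre, with end-angles ±π/4.
One side contributes B₁ = (μ₀I/4πd)·2 sin(π/4) = 6.78×10⁻⁷ T.
All 4 sides add in the same direction: B = 4 × 6.78×10⁻⁷ = 2.71×10⁻⁶ T.

B ≈ 2.71 μT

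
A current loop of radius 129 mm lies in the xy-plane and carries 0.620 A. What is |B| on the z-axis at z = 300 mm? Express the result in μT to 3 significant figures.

On the axis of a circular loop, B = μ₀IR² / [2(R²+z²)^(3/2)].
R² + z² = (0.129)² + (0.3)² = 0.1066 m², and (R²+z²)^(3/2) = 3.48×10⁻² m³.
B = (4π×10⁻⁷ × 0.620 × 0.01664) / (2 × 3.48×10⁻²) = 1.86×10⁻⁷ T.

B ≈ 0.186 μT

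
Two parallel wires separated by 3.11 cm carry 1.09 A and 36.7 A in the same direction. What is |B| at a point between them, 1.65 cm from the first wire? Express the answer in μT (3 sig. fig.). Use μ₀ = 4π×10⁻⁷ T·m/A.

B ≈ 490 μT

Each long wire gives B = μ₀I/(2πd). Distances are d₁ = 0.0165 m and d₂ = 0.0146 m.
B₁ = 1.32×10⁻⁵ T, B₂ = 5.03×10⁻⁴ T.
Between parallel currents the two contributions point in opposite directions, so they subtract. B = |B₁ − B₂| = |1.32×10⁻⁵ − 5.03×10⁻⁴| = 4.90×10⁻⁴ T.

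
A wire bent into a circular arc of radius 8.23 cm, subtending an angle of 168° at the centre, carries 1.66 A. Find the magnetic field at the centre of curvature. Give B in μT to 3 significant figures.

B ≈ 5.91 μT

The Biot–Savart field of a circular arc at its centre is B = μ₀Iφ/(4πR), with φ = 2.932 rad.
B = (4π×10⁻⁷ × 1.66 × 2.932) / (4π × 0.0823) = 5.91×10⁻⁶ T.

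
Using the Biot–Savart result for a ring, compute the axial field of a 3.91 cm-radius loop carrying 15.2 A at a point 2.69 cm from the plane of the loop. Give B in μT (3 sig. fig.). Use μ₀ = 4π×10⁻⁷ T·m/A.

B ≈ 137 μT

On the axis of a circular loop, B = μ₀IR² / [2(R²+z²)^(3/2)].
R² + z² = (0.0391)² + (0.0269)² = 0.002252 m², and (R²+z²)^(3/2) = 1.07×10⁻⁴ m³.
B = (4π×10⁻⁷ × 15.2 × 0.001529) / (2 × 1.07×10⁻⁴) = 1.37×10⁻⁴ T.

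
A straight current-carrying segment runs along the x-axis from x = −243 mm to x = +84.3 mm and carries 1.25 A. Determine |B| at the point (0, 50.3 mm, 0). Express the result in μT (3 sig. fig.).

B ≈ 4.57 μT

For a finite straight segment, B = (μ₀I/4πd)(sinθ₁ + sinθ₂), where θ₁, θ₂ are the angles from the perpendicular to each end.
The perpendicular distance is d = 0.0503 m; the end-offsets along the wire are a = 0.243 m and b = 0.0843 m.
sinθ₁ = 0.243/√(0.243²+0.0503²) = 0.9792; sinθ₂ = 0.0843/√(0.0843²+0.0503²) = 0.8587.
B = (4π×10⁻⁷ × 1.25) / (4π × 0.0503) × (0.9792 + 0.8587) = 4.57×10⁻⁶ T.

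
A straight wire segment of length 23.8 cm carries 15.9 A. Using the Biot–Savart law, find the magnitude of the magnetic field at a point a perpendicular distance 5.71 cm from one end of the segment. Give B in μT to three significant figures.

For a finite straight segment, B = (μ₀I/4πd)(sinθ₁ + sinθ₂), where θ₁, θ₂ are the angles from the perpendicular to each end.
The perpendicular foot is at one end, so the two end-offsets along the wire are 0 and L = 0.238 m.
sinθ₁ = 0/√(0²+0.0571²) = 0.0000; sinθ₂ = 0.238/√(0.238²+0.0571²) = 0.9724.
B = (4π×10⁻⁷ × 15.9) / (4π × 0.0571) × (0.0000 + 0.9724) = 2.71×10⁻⁵ T.

B ≈ 27.1 μT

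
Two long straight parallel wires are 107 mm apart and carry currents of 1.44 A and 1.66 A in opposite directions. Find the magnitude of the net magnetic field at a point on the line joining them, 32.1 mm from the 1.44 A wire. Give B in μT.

Each long wire gives B = μ₀I/(2πd). Distances are d₁ = 0.0321 m and d₂ = 0.0749 m.
B₁ = 8.97×10⁻⁶ T, B₂ = 4.43×10⁻⁶ T.
Between antiparallel currents both contributions point the same way, so they add. B = B₁ + B₂ = 8.97×10⁻⁶ + 4.43×10⁻⁶ = 1.34×10⁻⁵ T.

B ≈ 13.4 μT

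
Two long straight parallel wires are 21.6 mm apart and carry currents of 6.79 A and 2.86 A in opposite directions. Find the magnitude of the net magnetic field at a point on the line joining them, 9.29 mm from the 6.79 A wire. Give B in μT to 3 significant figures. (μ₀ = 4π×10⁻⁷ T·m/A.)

Each long wire gives B = μ₀I/(2πd). Distances are d₁ = 0.00929 m and d₂ = 0.01231 m.
B₁ = 1.46×10⁻⁴ T, B₂ = 4.65×10⁻⁵ T.
Between antiparallel currents both contributions point the same way, so they add. B = B₁ + B₂ = 1.46×10⁻⁴ + 4.65×10⁻⁵ = 1.93×10⁻⁴ T.

B ≈ 193 μT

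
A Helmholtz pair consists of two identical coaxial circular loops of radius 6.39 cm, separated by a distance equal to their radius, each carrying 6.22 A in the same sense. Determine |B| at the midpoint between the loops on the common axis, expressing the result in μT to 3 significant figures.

Each loop contributes B = μ₀IR²/[2(R²+z²)^(3/2)] on the axis, with z measured from that loop.
Loop 1 (z = 0.03195 m): B₁ = 4.38×10⁻⁵ T. Loop 2 (z = 0.03195 m): B₂ = 4.38×10⁻⁵ T.
The fields add: B = B₁ + B₂ = 8.75×10⁻⁵ T.

B ≈ 87.5 μT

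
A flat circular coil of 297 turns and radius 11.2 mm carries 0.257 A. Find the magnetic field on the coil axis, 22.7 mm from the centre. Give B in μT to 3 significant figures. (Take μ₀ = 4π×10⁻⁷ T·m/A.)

B ≈ 371 μT

For an N-turn flat coil, B = Nμ₀IR²/[2(R²+z²)^(3/2)] with R = 0.0112 m, z = 0.0227 m.
B = 297 × 1.25×10⁻⁶ T = 3.71×10⁻⁴ T.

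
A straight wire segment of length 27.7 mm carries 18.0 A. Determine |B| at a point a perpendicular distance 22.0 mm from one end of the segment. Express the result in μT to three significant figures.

For a finite straight segment, B = (μ₀I/4πd)(sinθ₁ + sinθ₂), where θ₁, θ₂ are the angles from the perpendicular to each end.
The perpendicular foot is at one end, so the two end-offsets along the wire are 0 and L = 0.0277 m.
sinθ₁ = 0/√(0²+0.022²) = 0.0000; sinθ₂ = 0.0277/√(0.0277²+0.022²) = 0.7831.
B = (4π×10⁻⁷ × 18.0) / (4π × 0.022) × (0.0000 + 0.7831) = 6.41×10⁻⁵ T.

B ≈ 64.1 μT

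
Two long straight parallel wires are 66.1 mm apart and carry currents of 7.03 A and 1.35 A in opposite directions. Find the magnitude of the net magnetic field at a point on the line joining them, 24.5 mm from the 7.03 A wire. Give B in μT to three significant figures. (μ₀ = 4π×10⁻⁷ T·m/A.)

Each long wire gives B = μ₀I/(2πd). Distances are d₁ = 0.0245 m and d₂ = 0.0416 m.
B₁ = 5.74×10⁻⁵ T, B₂ = 6.49×10⁻⁶ T.
Between antiparallel currents both contributions point the same way, so they add. B = B₁ + B₂ = 5.74×10⁻⁵ + 6.49×10⁻⁶ = 6.39×10⁻⁵ T.

B ≈ 63.9 μT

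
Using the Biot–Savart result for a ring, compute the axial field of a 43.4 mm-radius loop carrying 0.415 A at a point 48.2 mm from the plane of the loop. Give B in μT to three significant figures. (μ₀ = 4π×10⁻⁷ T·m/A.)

B ≈ 1.80 μT

On the axis of a circular loop, B = μ₀IR² / [2(R²+z²)^(3/2)].
R² + z² = (0.0434)² + (0.0482)² = 0.004207 m², and (R²+z²)^(3/2) = 2.73×10⁻⁴ m³.
B = (4π×10⁻⁷ × 0.415 × 0.001884) / (2 × 2.73×10⁻⁴) = 1.80×10⁻⁶ T.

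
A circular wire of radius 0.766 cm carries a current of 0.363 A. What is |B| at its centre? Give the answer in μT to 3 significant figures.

B ≈ 29.8 μT

At the centre of a circular loop the Biot–Savart law gives B = μ₀I/(2R).
B = (4π×10⁻⁷ × 0.363) / (2 × 0.00766) = 2.98×10⁻⁵ T.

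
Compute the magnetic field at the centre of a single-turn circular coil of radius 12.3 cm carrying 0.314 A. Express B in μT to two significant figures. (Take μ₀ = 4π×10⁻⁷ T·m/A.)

B ≈ 1.6 μT

At the centre of a circular loop the Biot–Savart law gives B = μ₀I/(2R).
B = (4π×10⁻⁷ × 0.314) / (2 × 0.123) = 1.60×10⁻⁶ T.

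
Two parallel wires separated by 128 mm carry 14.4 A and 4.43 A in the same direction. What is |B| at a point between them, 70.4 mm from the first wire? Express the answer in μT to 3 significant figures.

B ≈ 25.5 μT

Each long wire gives B = μ₀I/(2πd). Distances are d₁ = 0.0704 m and d₂ = 0.0576 m.
B₁ = 4.09×10⁻⁵ T, B₂ = 1.54×10⁻⁵ T.
Between parallel currents the two contributions point in opposite directions, so they subtract. B = |B₁ − B₂| = |4.09×10⁻⁵ − 1.54×10⁻⁵| = 2.55×10⁻⁵ T.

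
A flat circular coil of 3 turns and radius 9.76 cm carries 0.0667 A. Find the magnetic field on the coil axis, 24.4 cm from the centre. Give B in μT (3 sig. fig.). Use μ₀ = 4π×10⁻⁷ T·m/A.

For an N-turn flat coil, B = Nμ₀IR²/[2(R²+z²)^(3/2)] with R = 0.0976 m, z = 0.244 m.
B = 3 × 2.20×10⁻⁸ T = 6.60×10⁻⁸ T.

B ≈ 0.0660 μT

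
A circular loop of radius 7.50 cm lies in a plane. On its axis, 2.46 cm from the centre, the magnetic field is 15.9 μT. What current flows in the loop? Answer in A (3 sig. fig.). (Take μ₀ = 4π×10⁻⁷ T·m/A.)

I ≈ 2.21 A

On the axis of a loop, B = μ₀IR²/[2(R²+z²)^(3/2)], so I = 2B(R²+z²)^(3/2)/(μ₀R²).
R² + z² = 0.005625 + 0.0006052 = 0.00623 m²; raised to 3/2 gives 4.92×10⁻⁴ m³.
I = 2 × 1.59×10⁻⁵ × 4.92×10⁻⁴ / (1.26×10⁻⁶ × 0.005625) = 2.21 A.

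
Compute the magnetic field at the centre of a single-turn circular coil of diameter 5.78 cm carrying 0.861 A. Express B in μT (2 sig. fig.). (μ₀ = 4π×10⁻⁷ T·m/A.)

B ≈ 19 μT

At the centre of a circular loop the Biot–Savart law gives B = μ₀I/(2R) (so R = 0.0289 m).
B = (4π×10⁻⁷ × 0.861) / (2 × 0.0289) = 1.87×10⁻⁵ T.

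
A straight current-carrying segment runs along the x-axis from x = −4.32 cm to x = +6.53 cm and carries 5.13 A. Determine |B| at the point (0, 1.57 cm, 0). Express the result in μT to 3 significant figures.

For a finite straight segment, B = (μ₀I/4πd)(sinθ₁ + sinθ₂), where θ₁, θ₂ are the angles from the perpendicular to each end.
The perpendicular distance is d = 0.0157 m; the end-offsets along the wire are a = 0.0432 m and b = 0.0653 m.
sinθ₁ = 0.0432/√(0.0432²+0.0157²) = 0.9399; sinθ₂ = 0.0653/√(0.0653²+0.0157²) = 0.9723.
B = (4π×10⁻⁷ × 5.13) / (4π × 0.0157) × (0.9399 + 0.9723) = 6.25×10⁻⁵ T.

B ≈ 62.5 μT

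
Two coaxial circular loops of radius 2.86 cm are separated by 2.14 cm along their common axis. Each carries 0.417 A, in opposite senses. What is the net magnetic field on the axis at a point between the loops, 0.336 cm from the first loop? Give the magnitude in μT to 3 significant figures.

B ≈ 3.43 μT

Each loop contributes B = μ₀IR²/[2(R²+z²)^(3/2)] on the axis, with z measured from that loop.
Loop 1 (z = 0.00336 m): B₁ = 8.97×10⁻⁶ T. Loop 2 (z = 0.01804 m): B₂ = 5.54×10⁻⁶ T.
The fields oppose: B = |B₁ − B₂| = 3.43×10⁻⁶ T.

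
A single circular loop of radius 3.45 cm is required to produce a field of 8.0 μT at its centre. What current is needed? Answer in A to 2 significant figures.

At the centre of a circular loop B = μ₀I/(2R), so I = 2RB/μ₀.
With R = 0.0345 m, I = 2 × 0.0345 × 8.00×10⁻⁶ / (4π×10⁻⁷) = 0.439 A.

I ≈ 0.44 A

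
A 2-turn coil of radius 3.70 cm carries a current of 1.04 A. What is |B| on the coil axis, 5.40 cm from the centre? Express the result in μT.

For an N-turn flat coil, B = Nμ₀IR²/[2(R²+z²)^(3/2)] with R = 0.037 m, z = 0.054 m.
B = 2 × 3.19×10⁻⁶ T = 6.38×10⁻⁶ T.

B ≈ 6.38 μT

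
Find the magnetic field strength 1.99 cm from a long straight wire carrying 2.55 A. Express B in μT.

For an infinitely long straight wire, B = μ₀I/(2πd).
B = (4π×10⁻⁷ × 2.55) / (2π × 0.0199) = 2.56×10⁻⁵ T.

B ≈ 25.6 μT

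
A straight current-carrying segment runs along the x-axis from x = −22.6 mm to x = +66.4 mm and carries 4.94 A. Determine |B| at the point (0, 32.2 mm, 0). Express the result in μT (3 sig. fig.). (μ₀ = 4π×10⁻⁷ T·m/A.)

B ≈ 22.6 μT

For a finite straight segment, B = (μ₀I/4πd)(sinθ₁ + sinθ₂), where θ₁, θ₂ are the angles from the perpendicular to each end.
The perpendicular distance is d = 0.0322 m; the end-offsets along the wire are a = 0.0226 m and b = 0.0664 m.
sinθ₁ = 0.0226/√(0.0226²+0.0322²) = 0.5745; sinθ₂ = 0.0664/√(0.0664²+0.0322²) = 0.8998.
B = (4π×10⁻⁷ × 4.94) / (4π × 0.0322) × (0.5745 + 0.8998) = 2.26×10⁻⁵ T.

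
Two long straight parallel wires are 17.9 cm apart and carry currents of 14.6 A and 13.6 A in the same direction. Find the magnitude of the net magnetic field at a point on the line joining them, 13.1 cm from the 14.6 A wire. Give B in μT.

Each long wire gives B = μ₀I/(2πd). Distances are d₁ = 0.131 m and d₂ = 0.048 m.
B₁ = 2.23×10⁻⁵ T, B₂ = 5.67×10⁻⁵ T.
Between parallel currents the two contributions point in opposite directions, so they subtract. B = |B₁ − B₂| = |2.23×10⁻⁵ − 5.67×10⁻⁵| = 3.44×10⁻⁵ T.

B ≈ 34.4 μT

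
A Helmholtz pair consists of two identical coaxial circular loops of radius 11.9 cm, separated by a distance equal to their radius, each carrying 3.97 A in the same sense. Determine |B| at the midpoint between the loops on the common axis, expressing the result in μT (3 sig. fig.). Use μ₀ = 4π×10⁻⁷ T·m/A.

Each loop contributes B = μ₀IR²/[2(R²+z²)^(3/2)] on the axis, with z measured from that loop.
Loop 1 (z = 0.0595 m): B₁ = 1.50×10⁻⁵ T. Loop 2 (z = 0.0595 m): B₂ = 1.50×10⁻⁵ T.
The fields add: B = B₁ + B₂ = 3.00×10⁻⁵ T.

B ≈ 30.0 μT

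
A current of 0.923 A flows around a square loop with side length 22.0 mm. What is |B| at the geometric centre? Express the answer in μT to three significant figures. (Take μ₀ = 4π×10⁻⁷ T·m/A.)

Each side is a finite straight segment at perpendicular distance d = a/(2 tan(π/4)) = 0.011 m from the centre, with end-angles ±π/4.
One side contributes B₁ = (μ₀I/4πd)·2 sin(π/4) = 1.19×10⁻⁵ T.
All 4 sides add in the same direction: B = 4 × 1.19×10⁻⁵ = 4.75×10⁻⁵ T.

B ≈ 47.5 μT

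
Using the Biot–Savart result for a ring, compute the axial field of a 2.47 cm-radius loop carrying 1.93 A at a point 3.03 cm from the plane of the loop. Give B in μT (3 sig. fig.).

On the axis of a circular loop, B = μ₀IR² / [2(R²+z²)^(3/2)].
R² + z² = (0.0247)² + (0.0303)² = 0.001528 m², and (R²+z²)^(3/2) = 5.97×10⁻⁵ m³.
B = (4π×10⁻⁷ × 1.93 × 0.0006101) / (2 × 5.97×10⁻⁵) = 1.24×10⁻⁵ T.

B ≈ 12.4 μT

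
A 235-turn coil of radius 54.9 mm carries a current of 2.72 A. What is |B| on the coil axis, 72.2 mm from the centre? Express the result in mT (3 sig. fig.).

B ≈ 1.62 mT

For an N-turn flat coil, B = Nμ₀IR²/[2(R²+z²)^(3/2)] with R = 0.0549 m, z = 0.0722 m.
B = 235 × 6.90×10⁻⁶ T = 1.62×10⁻³ T.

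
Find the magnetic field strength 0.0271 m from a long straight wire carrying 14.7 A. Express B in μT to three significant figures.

For an infinitely long straight wire, B = μ₀I/(2πd).
B = (4π×10⁻⁷ × 14.7) / (2π × 0.0271) = 1.08×10⁻⁴ T.

B ≈ 108 μT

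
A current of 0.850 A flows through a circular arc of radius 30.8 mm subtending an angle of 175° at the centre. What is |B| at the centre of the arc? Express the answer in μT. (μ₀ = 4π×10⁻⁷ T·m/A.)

The Biot–Savart field of a circular arc at its centre is B = μ₀Iφ/(4πR), with φ = 3.054 rad.
B = (4π×10⁻⁷ × 0.850 × 3.054) / (4π × 0.0308) = 8.43×10⁻⁶ T.

B ≈ 8.43 μT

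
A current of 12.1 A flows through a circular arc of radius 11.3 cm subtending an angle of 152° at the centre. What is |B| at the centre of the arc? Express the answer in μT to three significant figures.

The Biot–Savart field of a circular arc at its centre is B = μ₀Iφ/(4πR), with φ = 2.653 rad.
B = (4π×10⁻⁷ × 12.1 × 2.653) / (4π × 0.113) = 2.84×10⁻⁵ T.

B ≈ 28.4 μT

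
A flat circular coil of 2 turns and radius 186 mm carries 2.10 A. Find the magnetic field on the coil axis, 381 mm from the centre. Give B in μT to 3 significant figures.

For an N-turn flat coil, B = Nμ₀IR²/[2(R²+z²)^(3/2)] with R = 0.186 m, z = 0.381 m.
B = 2 × 5.99×10⁻⁷ T = 1.20×10⁻⁶ T.

B ≈ 1.20 μT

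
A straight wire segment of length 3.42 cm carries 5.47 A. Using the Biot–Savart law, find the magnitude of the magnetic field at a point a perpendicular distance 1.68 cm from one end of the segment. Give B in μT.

For a finite straight segment, B = (μ₀I/4πd)(sinθ₁ + sinθ₂), where θ₁, θ₂ are the angles from the perpendicular to each end.
The perpendicular foot is at one end, so the two end-offsets along the wire are 0 and L = 0.0342 m.
sinθ₁ = 0/√(0²+0.0168²) = 0.0000; sinθ₂ = 0.0342/√(0.0342²+0.0168²) = 0.8976.
B = (4π×10⁻⁷ × 5.47) / (4π × 0.0168) × (0.0000 + 0.8976) = 2.92×10⁻⁵ T.

B ≈ 29.2 μT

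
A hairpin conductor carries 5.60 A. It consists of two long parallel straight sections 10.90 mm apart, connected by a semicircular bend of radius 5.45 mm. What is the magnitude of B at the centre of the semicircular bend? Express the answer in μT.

The semicircular arc contributes B_arc = μ₀I·π/(4πR) = μ₀I/(4R) = 3.23×10⁻⁴ T.
Each semi-infinite lead is at perpendicular distance R = 0.00545 m from the centre, with the perpendicular foot at its near end, so it contributes μ₀I/(4πR); both point the same way, together 2.06×10⁻⁴ T.
Arc and leads all point the same direction: B = 3.23×10⁻⁴ + 2.06×10⁻⁴ = 5.28×10⁻⁴ T.

B ≈ 528 μT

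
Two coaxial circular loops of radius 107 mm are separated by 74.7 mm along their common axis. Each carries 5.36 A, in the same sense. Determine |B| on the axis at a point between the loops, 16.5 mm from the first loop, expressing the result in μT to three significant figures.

Each loop contributes B = μ₀IR²/[2(R²+z²)^(3/2)] on the axis, with z measured from that loop.
Loop 1 (z = 0.0165 m): B₁ = 3.04×10⁻⁵ T. Loop 2 (z = 0.0582 m): B₂ = 2.13×10⁻⁵ T.
The fields add: B = B₁ + B₂ = 5.17×10⁻⁵ T.

B ≈ 51.7 μT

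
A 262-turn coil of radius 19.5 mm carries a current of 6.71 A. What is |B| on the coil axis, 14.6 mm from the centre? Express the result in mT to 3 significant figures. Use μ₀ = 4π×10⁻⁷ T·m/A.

For an N-turn flat coil, B = Nμ₀IR²/[2(R²+z²)^(3/2)] with R = 0.0195 m, z = 0.0146 m.
B = 262 × 1.11×10⁻⁴ T = 2.91×10⁻² T.

B ≈ 29.1 mT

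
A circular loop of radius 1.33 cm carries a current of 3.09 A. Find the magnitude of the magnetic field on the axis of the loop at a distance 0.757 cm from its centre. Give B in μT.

On the axis of a circular loop, B = μ₀IR² / [2(R²+z²)^(3/2)].
R² + z² = (0.0133)² + (0.00757)² = 0.0002342 m², and (R²+z²)^(3/2) = 3.58×10⁻⁶ m³.
B = (4π×10⁻⁷ × 3.09 × 0.0001769) / (2 × 3.58×10⁻⁶) = 9.58×10⁻⁵ T.

B ≈ 95.8 μT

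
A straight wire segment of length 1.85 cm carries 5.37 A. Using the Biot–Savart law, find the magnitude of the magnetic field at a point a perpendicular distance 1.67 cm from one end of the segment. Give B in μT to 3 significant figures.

B ≈ 23.9 μT

For a finite straight segment, B = (μ₀I/4πd)(sinθ₁ + sinθ₂), where θ₁, θ₂ are the angles from the perpendicular to each end.
The perpendicular foot is at one end, so the two end-offsets along the wire are 0 and L = 0.0185 m.
sinθ₁ = 0/√(0²+0.0167²) = 0.0000; sinθ₂ = 0.0185/√(0.0185²+0.0167²) = 0.7423.
B = (4π×10⁻⁷ × 5.37) / (4π × 0.0167) × (0.0000 + 0.7423) = 2.39×10⁻⁵ T.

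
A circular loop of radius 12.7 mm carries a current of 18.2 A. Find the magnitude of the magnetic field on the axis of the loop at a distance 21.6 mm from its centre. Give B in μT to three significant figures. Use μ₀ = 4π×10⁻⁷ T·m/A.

On the axis of a circular loop, B = μ₀IR² / [2(R²+z²)^(3/2)].
R² + z² = (0.0127)² + (0.0216)² = 0.0006279 m², and (R²+z²)^(3/2) = 1.57×10⁻⁵ m³.
B = (4π×10⁻⁷ × 18.2 × 0.0001613) / (2 × 1.57×10⁻⁵) = 1.17×10⁻⁴ T.

B ≈ 117 μT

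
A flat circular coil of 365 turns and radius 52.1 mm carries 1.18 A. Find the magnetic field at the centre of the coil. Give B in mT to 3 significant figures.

For an N-turn flat coil, B = Nμ₀I/(2R) with R = 0.0521 m.
B = 365 × 1.42×10⁻⁵ T = 5.19×10⁻³ T.

B ≈ 5.19 mT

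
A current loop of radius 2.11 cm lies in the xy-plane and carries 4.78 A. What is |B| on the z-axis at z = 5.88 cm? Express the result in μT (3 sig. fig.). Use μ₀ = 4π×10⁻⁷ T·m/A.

B ≈ 5.48 μT

On the axis of a circular loop, B = μ₀IR² / [2(R²+z²)^(3/2)].
R² + z² = (0.0211)² + (0.0588)² = 0.003903 m², and (R²+z²)^(3/2) = 2.44×10⁻⁴ m³.
B = (4π×10⁻⁷ × 4.78 × 0.0004452) / (2 × 2.44×10⁻⁴) = 5.48×10⁻⁶ T.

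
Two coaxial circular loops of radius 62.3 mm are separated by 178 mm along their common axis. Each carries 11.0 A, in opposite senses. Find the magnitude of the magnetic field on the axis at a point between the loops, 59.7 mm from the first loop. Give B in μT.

B ≈ 30.5 μT

Each loop contributes B = μ₀IR²/[2(R²+z²)^(3/2)] on the axis, with z measured from that loop.
Loop 1 (z = 0.0597 m): B₁ = 4.18×10⁻⁵ T. Loop 2 (z = 0.1183 m): B₂ = 1.12×10⁻⁵ T.
The fields oppose: B = |B₁ − B₂| = 3.05×10⁻⁵ T.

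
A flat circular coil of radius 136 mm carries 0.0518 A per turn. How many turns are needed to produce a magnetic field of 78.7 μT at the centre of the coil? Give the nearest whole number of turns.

N = 329

For an N-turn coil, B = Nμ₀I/(2R). A single turn gives B₁ = 2.39×10⁻⁷ T with R = 0.136 m.
N = B/B₁ = 7.87×10⁻⁵ / 2.39×10⁻⁷ = 328.85.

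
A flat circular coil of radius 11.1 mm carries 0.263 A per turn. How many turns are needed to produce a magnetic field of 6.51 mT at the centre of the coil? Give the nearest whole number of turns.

N = 437

For an N-turn coil, B = Nμ₀I/(2R). A single turn gives B₁ = 1.49×10⁻⁵ T with R = 0.0111 m.
N = B/B₁ = 6.51×10⁻³ / 1.49×10⁻⁵ = 437.29.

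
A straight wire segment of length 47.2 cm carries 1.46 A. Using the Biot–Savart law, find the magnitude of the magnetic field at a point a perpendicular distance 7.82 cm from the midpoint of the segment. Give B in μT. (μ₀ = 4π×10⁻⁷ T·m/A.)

For a finite straight segment, B = (μ₀I/4πd)(sinθ₁ + sinθ₂), where θ₁, θ₂ are the angles from the perpendicular to each end.
The perpendicular from the point meets the wire at its midpoint, so each end is L/2 = 0.236 m away along the wire.
sinθ₁ = 0.236/√(0.236²+0.0782²) = 0.9492; sinθ₂ = 0.236/√(0.236²+0.0782²) = 0.9492.
B = (4π×10⁻⁷ × 1.46) / (4π × 0.0782) × (0.9492 + 0.9492) = 3.54×10⁻⁶ T.

B ≈ 3.54 μT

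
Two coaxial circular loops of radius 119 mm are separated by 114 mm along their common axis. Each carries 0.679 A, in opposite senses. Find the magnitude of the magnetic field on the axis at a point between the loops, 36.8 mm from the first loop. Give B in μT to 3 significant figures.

B ≈ 1.01 μT

Each loop contributes B = μ₀IR²/[2(R²+z²)^(3/2)] on the axis, with z measured from that loop.
Loop 1 (z = 0.0368 m): B₁ = 3.13×10⁻⁶ T. Loop 2 (z = 0.0772 m): B₂ = 2.12×10⁻⁶ T.
The fields oppose: B = |B₁ − B₂| = 1.01×10⁻⁶ T.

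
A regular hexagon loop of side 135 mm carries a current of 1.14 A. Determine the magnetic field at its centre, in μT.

Each side is a finite straight segment at perpendicular distance d = a/(2 tan(π/6)) = 0.1169 m from the centre, with end-angles ±π/6.
One side contributes B₁ = (μ₀I/4πd)·2 sin(π/6) = 9.75×10⁻⁷ T.
All 6 sides add in the same direction: B = 6 × 9.75×10⁻⁷ = 5.85×10⁻⁶ T.

B ≈ 5.85 μT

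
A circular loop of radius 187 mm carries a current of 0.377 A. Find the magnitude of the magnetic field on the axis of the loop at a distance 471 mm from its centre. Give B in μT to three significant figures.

On the axis of a circular loop, B = μ₀IR² / [2(R²+z²)^(3/2)].
R² + z² = (0.187)² + (0.471)² = 0.2568 m², and (R²+z²)^(3/2) = 0.130 m³.
B = (4π×10⁻⁷ × 0.377 × 0.03497) / (2 × 0.130) = 6.36×10⁻⁸ T.

B ≈ 0.0636 μT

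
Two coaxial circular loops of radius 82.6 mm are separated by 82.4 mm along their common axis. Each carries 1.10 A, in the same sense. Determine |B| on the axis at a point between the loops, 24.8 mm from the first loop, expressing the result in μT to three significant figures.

B ≈ 12.0 μT

Each loop contributes B = μ₀IR²/[2(R²+z²)^(3/2)] on the axis, with z measured from that loop.
Loop 1 (z = 0.0248 m): B₁ = 7.35×10⁻⁶ T. Loop 2 (z = 0.0576 m): B₂ = 4.62×10⁻⁶ T.
The fields add: B = B₁ + B₂ = 1.20×10⁻⁵ T.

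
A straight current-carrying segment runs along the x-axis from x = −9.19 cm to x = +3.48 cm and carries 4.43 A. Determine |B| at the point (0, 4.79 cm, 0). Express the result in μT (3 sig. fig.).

B ≈ 13.6 μT

For a finite straight segment, B = (μ₀I/4πd)(sinθ₁ + sinθ₂), where θ₁, θ₂ are the angles from the perpendicular to each end.
The perpendicular distance is d = 0.0479 m; the end-offsets along the wire are a = 0.0919 m and b = 0.0348 m.
sinθ₁ = 0.0919/√(0.0919²+0.0479²) = 0.8868; sinθ₂ = 0.0348/√(0.0348²+0.0479²) = 0.5878.
B = (4π×10⁻⁷ × 4.43) / (4π × 0.0479) × (0.8868 + 0.5878) = 1.36×10⁻⁵ T.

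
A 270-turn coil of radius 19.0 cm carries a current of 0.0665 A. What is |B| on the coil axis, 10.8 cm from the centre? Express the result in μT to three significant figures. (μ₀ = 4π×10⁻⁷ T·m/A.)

For an N-turn flat coil, B = Nμ₀IR²/[2(R²+z²)^(3/2)] with R = 0.19 m, z = 0.108 m.
B = 270 × 1.44×10⁻⁷ T = 3.90×10⁻⁵ T.

B ≈ 39.0 μT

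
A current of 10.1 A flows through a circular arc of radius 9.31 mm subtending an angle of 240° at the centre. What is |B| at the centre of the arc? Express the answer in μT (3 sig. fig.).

B ≈ 454 μT

The Biot–Savart field of a circular arc at its centre is B = μ₀Iφ/(4πR), with φ = 4.189 rad.
B = (4π×10⁻⁷ × 10.1 × 4.189) / (4π × 0.00931) = 4.54×10⁻⁴ T.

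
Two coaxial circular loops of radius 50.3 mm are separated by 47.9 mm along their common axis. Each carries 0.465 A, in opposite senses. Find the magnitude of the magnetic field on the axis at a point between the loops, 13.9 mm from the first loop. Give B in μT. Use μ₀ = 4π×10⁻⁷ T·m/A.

B ≈ 1.90 μT

Each loop contributes B = μ₀IR²/[2(R²+z²)^(3/2)] on the axis, with z measured from that loop.
Loop 1 (z = 0.0139 m): B₁ = 5.20×10⁻⁶ T. Loop 2 (z = 0.034 m): B₂ = 3.30×10⁻⁶ T.
The fields oppose: B = |B₁ − B₂| = 1.90×10⁻⁶ T.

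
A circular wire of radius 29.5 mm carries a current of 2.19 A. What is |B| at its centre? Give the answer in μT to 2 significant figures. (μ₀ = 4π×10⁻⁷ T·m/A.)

At the centre of a circular loop the Biot–Savart law gives B = μ₀I/(2R).
B = (4π×10⁻⁷ × 2.19) / (2 × 0.0295) = 4.66×10⁻⁵ T.

B ≈ 47 μT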